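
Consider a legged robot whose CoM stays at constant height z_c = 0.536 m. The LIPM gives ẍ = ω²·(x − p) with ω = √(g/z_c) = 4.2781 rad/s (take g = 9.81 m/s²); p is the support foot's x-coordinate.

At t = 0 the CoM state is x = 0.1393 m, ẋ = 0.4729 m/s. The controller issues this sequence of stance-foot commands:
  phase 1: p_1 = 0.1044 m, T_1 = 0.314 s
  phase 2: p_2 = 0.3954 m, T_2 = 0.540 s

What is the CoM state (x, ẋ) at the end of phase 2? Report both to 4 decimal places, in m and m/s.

x = 1.7216, ẋ = 5.8054

phase 1: p=0.1044, T=0.314, ωT=1.343323, cosh=2.046367, sinh=1.785390; start (x,ẋ)=(0.139300, 0.472900) → end (x,ẋ)=(0.373175, 1.234296)
phase 2: p=0.3954, T=0.540, ωT=2.310174, cosh=5.087711, sinh=4.988467; start (x,ẋ)=(0.373175, 1.234296) → end (x,ẋ)=(1.721571, 5.805427)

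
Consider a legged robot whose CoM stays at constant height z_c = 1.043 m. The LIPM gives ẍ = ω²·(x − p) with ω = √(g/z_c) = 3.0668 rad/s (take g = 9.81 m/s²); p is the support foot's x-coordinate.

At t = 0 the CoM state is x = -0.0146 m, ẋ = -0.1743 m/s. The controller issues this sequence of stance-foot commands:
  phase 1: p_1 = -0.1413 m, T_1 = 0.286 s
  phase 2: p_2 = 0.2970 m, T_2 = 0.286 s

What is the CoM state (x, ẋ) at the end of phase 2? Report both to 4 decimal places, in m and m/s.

x = -0.1032, ẋ = -0.7657

phase 1: p=-0.1413, T=0.286, ωT=0.877105, cosh=1.409958, sinh=0.993972; start (x,ẋ)=(-0.014600, -0.174300) → end (x,ẋ)=(-0.019150, 0.140466)
phase 2: p=0.2970, T=0.286, ωT=0.877105, cosh=1.409958, sinh=0.993972; start (x,ẋ)=(-0.019150, 0.140466) → end (x,ẋ)=(-0.103233, -0.765674)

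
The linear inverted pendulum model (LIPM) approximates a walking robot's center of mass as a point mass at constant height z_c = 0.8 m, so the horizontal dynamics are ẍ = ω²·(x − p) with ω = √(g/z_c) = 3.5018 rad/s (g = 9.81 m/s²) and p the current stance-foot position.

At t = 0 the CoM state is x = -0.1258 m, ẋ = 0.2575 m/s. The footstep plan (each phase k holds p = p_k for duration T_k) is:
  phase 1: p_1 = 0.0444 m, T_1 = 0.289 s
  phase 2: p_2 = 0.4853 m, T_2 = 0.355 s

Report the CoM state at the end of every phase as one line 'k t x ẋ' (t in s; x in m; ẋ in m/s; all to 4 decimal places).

phase 1: p=0.0444, T=0.289, ωT=1.012020, cosh=1.557319, sinh=1.193835; start (x,ẋ)=(-0.125800, 0.257500) → end (x,ẋ)=(-0.132869, -0.310524)
phase 2: p=0.4853, T=0.355, ωT=1.243139, cosh=1.877477, sinh=1.589000; start (x,ẋ)=(-0.132869, -0.310524) → end (x,ẋ)=(-0.816203, -4.022714)

1 0.2890 -0.1329 -0.3105
2 0.6440 -0.8162 -4.0227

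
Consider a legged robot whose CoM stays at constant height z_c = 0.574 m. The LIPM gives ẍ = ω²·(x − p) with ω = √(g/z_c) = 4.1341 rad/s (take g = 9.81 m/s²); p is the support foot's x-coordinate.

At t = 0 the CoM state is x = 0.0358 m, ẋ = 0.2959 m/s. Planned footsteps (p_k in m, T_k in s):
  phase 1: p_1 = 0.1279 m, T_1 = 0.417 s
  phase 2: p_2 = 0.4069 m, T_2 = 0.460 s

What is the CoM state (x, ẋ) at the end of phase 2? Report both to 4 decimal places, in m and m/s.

x = -0.9357, ẋ = -5.3601

phase 1: p=0.1279, T=0.417, ωT=1.723920, cosh=2.892413, sinh=2.714048; start (x,ẋ)=(0.035800, 0.295900) → end (x,ẋ)=(0.055768, -0.177510)
phase 2: p=0.4069, T=0.460, ωT=1.901686, cosh=3.423247, sinh=3.273930; start (x,ẋ)=(0.055768, -0.177510) → end (x,ẋ)=(-0.935688, -5.360148)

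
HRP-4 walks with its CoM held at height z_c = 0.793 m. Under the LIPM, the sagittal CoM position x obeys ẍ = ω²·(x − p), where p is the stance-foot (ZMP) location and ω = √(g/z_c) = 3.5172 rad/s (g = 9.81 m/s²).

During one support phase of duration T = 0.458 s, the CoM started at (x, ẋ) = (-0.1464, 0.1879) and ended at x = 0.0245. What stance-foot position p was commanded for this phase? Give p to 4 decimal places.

ωT = 3.5172·0.458 = 1.610878; cosh(ωT) = 2.603458, sinh(ωT) = 2.403746
x(T) = p + (x₀−p)·cosh(ωT) + (ẋ₀/ω)·sinh(ωT) ⇒ p·(1 − cosh) = x(T) − x₀·cosh − (ẋ₀/ω)·sinh
numerator   = 0.0245 − (-0.1464)·2.603458 − (0.1879/3.5172)·2.403746 = 0.277231
denominator = 1 − 2.603458 = -1.603458
p = 0.277231 / -1.603458 = -0.1729

p = -0.1729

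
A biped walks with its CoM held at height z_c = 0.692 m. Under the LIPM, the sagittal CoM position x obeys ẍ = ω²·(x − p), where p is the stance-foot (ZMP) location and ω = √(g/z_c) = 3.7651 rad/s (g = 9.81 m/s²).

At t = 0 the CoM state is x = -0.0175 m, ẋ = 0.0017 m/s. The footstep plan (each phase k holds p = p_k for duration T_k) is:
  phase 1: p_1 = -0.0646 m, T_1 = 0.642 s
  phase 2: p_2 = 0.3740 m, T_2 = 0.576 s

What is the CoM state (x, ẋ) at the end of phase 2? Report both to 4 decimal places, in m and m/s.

x = 0.7632, ẋ = 1.6522

phase 1: p=-0.0646, T=0.642, ωT=2.417194, cosh=5.651761, sinh=5.562589; start (x,ẋ)=(-0.017500, 0.001700) → end (x,ẋ)=(0.204110, 0.996056)
phase 2: p=0.3740, T=0.576, ωT=2.168698, cosh=4.430606, sinh=4.316279; start (x,ẋ)=(0.204110, 0.996056) → end (x,ẋ)=(0.763153, 1.652205)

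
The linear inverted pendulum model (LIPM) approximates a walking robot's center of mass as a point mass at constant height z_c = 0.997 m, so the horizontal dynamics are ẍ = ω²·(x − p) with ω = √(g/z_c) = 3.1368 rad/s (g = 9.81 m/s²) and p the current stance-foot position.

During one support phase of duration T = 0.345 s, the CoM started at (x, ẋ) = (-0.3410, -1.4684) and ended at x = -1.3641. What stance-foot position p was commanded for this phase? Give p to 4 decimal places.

ωT = 3.1368·0.345 = 1.082196; cosh(ωT) = 1.645002, sinh(ωT) = 1.306151
x(T) = p + (x₀−p)·cosh(ωT) + (ẋ₀/ω)·sinh(ωT) ⇒ p·(1 − cosh) = x(T) − x₀·cosh − (ẋ₀/ω)·sinh
numerator   = -1.3641 − (-0.3410)·1.645002 − (-1.4684/3.1368)·1.306151 = -0.191718
denominator = 1 − 1.645002 = -0.645002
p = -0.191718 / -0.645002 = 0.2972

p = 0.2972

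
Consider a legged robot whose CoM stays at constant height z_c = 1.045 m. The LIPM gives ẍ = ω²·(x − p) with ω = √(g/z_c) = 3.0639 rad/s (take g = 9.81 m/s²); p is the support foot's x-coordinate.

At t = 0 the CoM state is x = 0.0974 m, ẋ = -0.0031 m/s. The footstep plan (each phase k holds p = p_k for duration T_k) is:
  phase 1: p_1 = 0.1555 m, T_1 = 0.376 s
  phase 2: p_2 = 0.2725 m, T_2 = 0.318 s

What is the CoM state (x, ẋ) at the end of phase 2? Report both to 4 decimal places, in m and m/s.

phase 1: p=0.1555, T=0.376, ωT=1.152026, cosh=1.740297, sinh=1.424302; start (x,ẋ)=(0.097400, -0.003100) → end (x,ẋ)=(0.052948, -0.258939)
phase 2: p=0.2725, T=0.318, ωT=0.974320, cosh=1.513407, sinh=1.135958; start (x,ẋ)=(0.052948, -0.258939) → end (x,ẋ)=(-0.155775, -1.156023)

x = -0.1558, ẋ = -1.1560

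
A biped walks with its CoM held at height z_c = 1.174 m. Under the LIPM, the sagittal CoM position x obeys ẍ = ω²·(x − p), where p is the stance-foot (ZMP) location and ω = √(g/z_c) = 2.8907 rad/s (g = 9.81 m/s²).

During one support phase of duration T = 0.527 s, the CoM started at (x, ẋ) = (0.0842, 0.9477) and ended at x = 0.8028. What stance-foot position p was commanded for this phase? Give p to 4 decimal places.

ωT = 2.8907·0.527 = 1.523399; cosh(ωT) = 2.402881, sinh(ωT) = 2.184911
x(T) = p + (x₀−p)·cosh(ωT) + (ẋ₀/ω)·sinh(ωT) ⇒ p·(1 − cosh) = x(T) − x₀·cosh − (ẋ₀/ω)·sinh
numerator   = 0.8028 − (0.0842)·2.402881 − (0.9477/2.8907)·2.184911 = -0.115834
denominator = 1 − 2.402881 = -1.402881
p = -0.115834 / -1.402881 = 0.0826

p = 0.0826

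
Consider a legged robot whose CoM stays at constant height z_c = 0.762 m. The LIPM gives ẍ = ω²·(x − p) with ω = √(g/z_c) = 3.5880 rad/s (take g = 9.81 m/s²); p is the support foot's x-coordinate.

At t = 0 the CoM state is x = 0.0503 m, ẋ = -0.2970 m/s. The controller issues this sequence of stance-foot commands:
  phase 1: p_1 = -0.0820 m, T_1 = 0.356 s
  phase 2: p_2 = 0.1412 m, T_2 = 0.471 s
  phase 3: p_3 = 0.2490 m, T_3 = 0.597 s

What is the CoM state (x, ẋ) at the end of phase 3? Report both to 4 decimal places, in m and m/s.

phase 1: p=-0.0820, T=0.356, ωT=1.277328, cosh=1.932912, sinh=1.654131; start (x,ẋ)=(0.050300, -0.297000) → end (x,ẋ)=(0.036802, 0.211128)
phase 2: p=0.1412, T=0.471, ωT=1.689948, cosh=2.801864, sinh=2.617335; start (x,ẋ)=(0.036802, 0.211128) → end (x,ẋ)=(0.002703, -0.388848)
phase 3: p=0.2490, T=0.597, ωT=2.142036, cosh=4.317088, sinh=4.199672; start (x,ẋ)=(0.002703, -0.388848) → end (x,ẋ)=(-1.269424, -5.390001)

x = -1.2694, ẋ = -5.3900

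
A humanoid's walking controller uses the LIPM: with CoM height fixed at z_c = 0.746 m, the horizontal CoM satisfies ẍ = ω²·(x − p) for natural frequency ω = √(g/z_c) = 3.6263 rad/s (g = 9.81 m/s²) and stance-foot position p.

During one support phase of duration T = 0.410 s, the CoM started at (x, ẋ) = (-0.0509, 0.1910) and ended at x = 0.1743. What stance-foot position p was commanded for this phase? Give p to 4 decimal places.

p = -0.1375

ωT = 3.6263·0.410 = 1.486783; cosh(ωT) = 2.324472, sinh(ωT) = 2.098373
x(T) = p + (x₀−p)·cosh(ωT) + (ẋ₀/ω)·sinh(ωT) ⇒ p·(1 − cosh) = x(T) − x₀·cosh − (ẋ₀/ω)·sinh
numerator   = 0.1743 − (-0.0509)·2.324472 − (0.1910/3.6263)·2.098373 = 0.182093
denominator = 1 − 2.324472 = -1.324472
p = 0.182093 / -1.324472 = -0.1375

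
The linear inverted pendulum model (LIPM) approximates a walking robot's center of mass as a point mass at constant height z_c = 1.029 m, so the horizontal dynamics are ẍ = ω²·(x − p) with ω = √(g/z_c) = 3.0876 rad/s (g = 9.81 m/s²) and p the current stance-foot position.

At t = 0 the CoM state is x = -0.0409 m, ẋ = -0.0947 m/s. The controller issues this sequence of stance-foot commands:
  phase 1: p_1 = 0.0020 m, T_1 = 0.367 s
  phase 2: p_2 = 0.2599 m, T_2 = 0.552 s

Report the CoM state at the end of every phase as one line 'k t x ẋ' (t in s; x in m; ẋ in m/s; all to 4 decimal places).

1 0.3670 -0.1142 -0.3466
2 0.9190 -1.1009 -4.0546

phase 1: p=0.0020, T=0.367, ωT=1.133149, cosh=1.713719, sinh=1.391702; start (x,ẋ)=(-0.040900, -0.094700) → end (x,ẋ)=(-0.114204, -0.346631)
phase 2: p=0.2599, T=0.552, ωT=1.704355, cosh=2.839865, sinh=2.657975; start (x,ẋ)=(-0.114204, -0.346631) → end (x,ẋ)=(-1.100903, -4.054565)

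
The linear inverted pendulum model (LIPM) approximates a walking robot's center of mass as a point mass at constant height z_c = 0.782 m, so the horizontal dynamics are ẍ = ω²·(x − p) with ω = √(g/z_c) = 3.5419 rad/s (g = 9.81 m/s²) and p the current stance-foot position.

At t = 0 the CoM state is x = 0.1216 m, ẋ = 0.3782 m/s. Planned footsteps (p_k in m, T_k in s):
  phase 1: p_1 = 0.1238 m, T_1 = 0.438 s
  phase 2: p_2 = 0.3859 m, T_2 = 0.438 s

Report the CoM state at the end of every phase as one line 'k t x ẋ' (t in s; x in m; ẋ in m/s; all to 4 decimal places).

1 0.4380 0.3589 0.9147
2 0.8760 0.9013 2.0395

phase 1: p=0.1238, T=0.438, ωT=1.551352, cosh=2.464903, sinh=2.252942; start (x,ẋ)=(0.121600, 0.378200) → end (x,ẋ)=(0.358944, 0.914671)
phase 2: p=0.3859, T=0.438, ωT=1.551352, cosh=2.464903, sinh=2.252942; start (x,ẋ)=(0.358944, 0.914671) → end (x,ẋ)=(0.901262, 2.039473)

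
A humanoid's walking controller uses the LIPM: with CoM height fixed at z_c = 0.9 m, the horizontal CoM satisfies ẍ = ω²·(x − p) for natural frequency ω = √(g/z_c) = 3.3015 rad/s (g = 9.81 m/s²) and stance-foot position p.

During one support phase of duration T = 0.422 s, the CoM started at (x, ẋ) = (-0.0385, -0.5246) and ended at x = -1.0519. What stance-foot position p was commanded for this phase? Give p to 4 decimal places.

ωT = 3.3015·0.422 = 1.393233; cosh(ωT) = 2.138061, sinh(ωT) = 1.889790
x(T) = p + (x₀−p)·cosh(ωT) + (ẋ₀/ω)·sinh(ωT) ⇒ p·(1 − cosh) = x(T) − x₀·cosh − (ẋ₀/ω)·sinh
numerator   = -1.0519 − (-0.0385)·2.138061 − (-0.5246/3.3015)·1.889790 = -0.669302
denominator = 1 − 2.138061 = -1.138061
p = -0.669302 / -1.138061 = 0.5881

p = 0.5881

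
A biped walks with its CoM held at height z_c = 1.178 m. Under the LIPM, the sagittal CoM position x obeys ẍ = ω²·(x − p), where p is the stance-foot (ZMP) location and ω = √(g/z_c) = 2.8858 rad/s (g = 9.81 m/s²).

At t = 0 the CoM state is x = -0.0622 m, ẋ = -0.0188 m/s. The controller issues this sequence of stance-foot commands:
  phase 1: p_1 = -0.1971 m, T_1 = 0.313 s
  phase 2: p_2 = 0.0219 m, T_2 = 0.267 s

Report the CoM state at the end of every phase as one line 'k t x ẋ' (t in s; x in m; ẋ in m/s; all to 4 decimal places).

phase 1: p=-0.1971, T=0.313, ωT=0.903255, cosh=1.436436, sinh=1.031187; start (x,ẋ)=(-0.062200, -0.018800) → end (x,ẋ)=(-0.010043, 0.374431)
phase 2: p=0.0219, T=0.267, ωT=0.770509, cosh=1.311821, sinh=0.849044; start (x,ẋ)=(-0.010043, 0.374431) → end (x,ẋ)=(0.090160, 0.412921)

1 0.3130 -0.0100 0.3744
2 0.5800 0.0902 0.4129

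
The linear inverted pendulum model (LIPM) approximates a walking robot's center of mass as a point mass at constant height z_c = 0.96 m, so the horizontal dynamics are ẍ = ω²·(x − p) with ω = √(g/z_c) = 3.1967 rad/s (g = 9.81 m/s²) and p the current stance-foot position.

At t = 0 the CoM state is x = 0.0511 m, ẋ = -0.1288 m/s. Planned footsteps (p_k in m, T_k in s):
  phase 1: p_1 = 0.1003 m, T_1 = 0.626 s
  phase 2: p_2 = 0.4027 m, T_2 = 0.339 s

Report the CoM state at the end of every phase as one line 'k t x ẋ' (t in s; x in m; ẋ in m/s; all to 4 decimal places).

phase 1: p=0.1003, T=0.626, ωT=2.001134, cosh=3.766312, sinh=3.631130; start (x,ẋ)=(0.051100, -0.128800) → end (x,ẋ)=(-0.231306, -1.056196)
phase 2: p=0.4027, T=0.339, ωT=1.083681, cosh=1.646944, sinh=1.308596; start (x,ẋ)=(-0.231306, -1.056196) → end (x,ẋ)=(-1.073836, -4.391665)

1 0.6260 -0.2313 -1.0562
2 0.9650 -1.0738 -4.3917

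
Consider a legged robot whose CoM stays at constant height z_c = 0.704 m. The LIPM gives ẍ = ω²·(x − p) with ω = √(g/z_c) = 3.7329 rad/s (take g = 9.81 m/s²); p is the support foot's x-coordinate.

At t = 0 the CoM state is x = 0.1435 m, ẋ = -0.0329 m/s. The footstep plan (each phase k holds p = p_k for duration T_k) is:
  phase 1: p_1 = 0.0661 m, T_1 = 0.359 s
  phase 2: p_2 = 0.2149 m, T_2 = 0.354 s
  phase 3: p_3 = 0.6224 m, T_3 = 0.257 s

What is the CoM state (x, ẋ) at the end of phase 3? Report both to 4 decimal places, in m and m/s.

x = 0.5597, ẋ = 0.3970

phase 1: p=0.0661, T=0.359, ωT=1.340111, cosh=2.040642, sinh=1.778826; start (x,ẋ)=(0.143500, -0.032900) → end (x,ẋ)=(0.208368, 0.446813)
phase 2: p=0.2149, T=0.354, ωT=1.321447, cosh=2.007795, sinh=1.741046; start (x,ẋ)=(0.208368, 0.446813) → end (x,ẋ)=(0.410181, 0.854656)
phase 3: p=0.6224, T=0.257, ωT=0.959355, cosh=1.496577, sinh=1.113437; start (x,ẋ)=(0.410181, 0.854656) → end (x,ẋ)=(0.559722, 0.397002)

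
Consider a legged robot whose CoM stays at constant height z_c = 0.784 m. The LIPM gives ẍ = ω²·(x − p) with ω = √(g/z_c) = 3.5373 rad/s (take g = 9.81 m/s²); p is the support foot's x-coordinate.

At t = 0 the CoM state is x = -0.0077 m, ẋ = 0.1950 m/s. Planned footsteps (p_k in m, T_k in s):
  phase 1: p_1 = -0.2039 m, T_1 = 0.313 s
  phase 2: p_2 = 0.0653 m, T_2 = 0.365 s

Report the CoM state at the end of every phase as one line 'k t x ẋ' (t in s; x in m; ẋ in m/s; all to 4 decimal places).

1 0.3130 0.1996 1.2625
2 0.6780 0.9280 3.2682

phase 1: p=-0.2039, T=0.313, ωT=1.107175, cosh=1.678145, sinh=1.347653; start (x,ẋ)=(-0.007700, 0.195000) → end (x,ẋ)=(0.199644, 1.262534)
phase 2: p=0.0653, T=0.365, ωT=1.291114, cosh=1.955901, sinh=1.680937; start (x,ẋ)=(0.199644, 1.262534) → end (x,ẋ)=(0.928024, 3.268197)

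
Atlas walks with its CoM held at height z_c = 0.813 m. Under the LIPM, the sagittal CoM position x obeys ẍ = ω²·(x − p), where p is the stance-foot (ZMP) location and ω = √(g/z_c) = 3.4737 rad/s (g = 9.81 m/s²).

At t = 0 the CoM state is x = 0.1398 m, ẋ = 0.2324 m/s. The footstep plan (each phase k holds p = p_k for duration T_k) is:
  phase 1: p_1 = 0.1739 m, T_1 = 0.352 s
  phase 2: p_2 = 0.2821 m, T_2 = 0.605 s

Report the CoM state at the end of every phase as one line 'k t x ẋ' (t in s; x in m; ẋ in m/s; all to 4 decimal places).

phase 1: p=0.1739, T=0.352, ωT=1.222742, cosh=1.845456, sinh=1.551034; start (x,ẋ)=(0.139800, 0.232400) → end (x,ẋ)=(0.214738, 0.245159)
phase 2: p=0.2821, T=0.605, ωT=2.101589, cosh=4.150707, sinh=4.028445; start (x,ẋ)=(0.214738, 0.245159) → end (x,ẋ)=(0.286812, 0.074951)

1 0.3520 0.2147 0.2452
2 0.9570 0.2868 0.0750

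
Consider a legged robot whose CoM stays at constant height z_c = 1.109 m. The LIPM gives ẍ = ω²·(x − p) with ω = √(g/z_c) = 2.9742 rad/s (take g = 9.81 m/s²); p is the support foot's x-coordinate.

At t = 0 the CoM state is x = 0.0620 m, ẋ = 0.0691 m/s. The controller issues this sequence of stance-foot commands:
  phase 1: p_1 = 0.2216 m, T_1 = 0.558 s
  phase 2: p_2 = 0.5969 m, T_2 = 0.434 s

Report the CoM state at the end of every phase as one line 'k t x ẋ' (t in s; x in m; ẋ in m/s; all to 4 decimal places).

phase 1: p=0.2216, T=0.558, ωT=1.659604, cosh=2.723720, sinh=2.533506; start (x,ẋ)=(0.062000, 0.069100) → end (x,ẋ)=(-0.154244, -1.014401)
phase 2: p=0.5969, T=0.434, ωT=1.290803, cosh=1.955377, sinh=1.680327; start (x,ẋ)=(-0.154244, -1.014401) → end (x,ẋ)=(-1.444975, -5.737479)

1 0.5580 -0.1542 -1.0144
2 0.9920 -1.4450 -5.7375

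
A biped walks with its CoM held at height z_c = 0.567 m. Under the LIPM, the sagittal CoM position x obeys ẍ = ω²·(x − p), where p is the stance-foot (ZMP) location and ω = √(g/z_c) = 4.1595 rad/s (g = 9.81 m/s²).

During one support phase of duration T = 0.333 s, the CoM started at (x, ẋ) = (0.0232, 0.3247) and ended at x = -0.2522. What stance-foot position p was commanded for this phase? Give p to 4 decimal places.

p = 0.3987

ωT = 4.1595·0.333 = 1.385114; cosh(ωT) = 2.122787, sinh(ωT) = 1.872492
x(T) = p + (x₀−p)·cosh(ωT) + (ẋ₀/ω)·sinh(ωT) ⇒ p·(1 − cosh) = x(T) − x₀·cosh − (ẋ₀/ω)·sinh
numerator   = -0.2522 − (0.0232)·2.122787 − (0.3247/4.1595)·1.872492 = -0.447620
denominator = 1 − 2.122787 = -1.122787
p = -0.447620 / -1.122787 = 0.3987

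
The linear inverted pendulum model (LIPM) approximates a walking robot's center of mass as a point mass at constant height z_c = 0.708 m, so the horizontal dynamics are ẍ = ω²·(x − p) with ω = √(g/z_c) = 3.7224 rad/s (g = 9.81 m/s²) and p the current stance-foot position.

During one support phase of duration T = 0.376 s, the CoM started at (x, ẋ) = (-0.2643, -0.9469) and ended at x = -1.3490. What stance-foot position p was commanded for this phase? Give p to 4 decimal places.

p = 0.2578

ωT = 3.7224·0.376 = 1.399622; cosh(ωT) = 2.150180, sinh(ωT) = 1.903489
x(T) = p + (x₀−p)·cosh(ωT) + (ẋ₀/ω)·sinh(ωT) ⇒ p·(1 − cosh) = x(T) − x₀·cosh − (ẋ₀/ω)·sinh
numerator   = -1.3490 − (-0.2643)·2.150180 − (-0.9469/3.7224)·1.903489 = -0.296500
denominator = 1 − 2.150180 = -1.150180
p = -0.296500 / -1.150180 = 0.2578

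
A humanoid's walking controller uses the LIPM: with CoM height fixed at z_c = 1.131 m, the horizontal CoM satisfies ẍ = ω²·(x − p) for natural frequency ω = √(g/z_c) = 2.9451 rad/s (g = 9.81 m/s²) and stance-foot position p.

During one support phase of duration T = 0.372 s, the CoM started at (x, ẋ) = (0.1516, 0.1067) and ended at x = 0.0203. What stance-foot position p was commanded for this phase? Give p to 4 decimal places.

p = 0.4224

ωT = 2.9451·0.372 = 1.095577; cosh(ωT) = 1.662628, sinh(ωT) = 1.328281
x(T) = p + (x₀−p)·cosh(ωT) + (ẋ₀/ω)·sinh(ωT) ⇒ p·(1 − cosh) = x(T) − x₀·cosh − (ẋ₀/ω)·sinh
numerator   = 0.0203 − (0.1516)·1.662628 − (0.1067/2.9451)·1.328281 = -0.279878
denominator = 1 − 1.662628 = -0.662628
p = -0.279878 / -0.662628 = 0.4224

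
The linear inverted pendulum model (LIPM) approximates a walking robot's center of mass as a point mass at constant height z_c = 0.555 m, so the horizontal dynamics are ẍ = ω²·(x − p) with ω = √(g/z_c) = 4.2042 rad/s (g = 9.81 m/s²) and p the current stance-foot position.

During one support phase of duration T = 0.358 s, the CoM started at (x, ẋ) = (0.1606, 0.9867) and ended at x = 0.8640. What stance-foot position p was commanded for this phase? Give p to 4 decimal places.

ωT = 4.2042·0.358 = 1.505104; cosh(ωT) = 2.363307, sinh(ωT) = 2.141313
x(T) = p + (x₀−p)·cosh(ωT) + (ẋ₀/ω)·sinh(ωT) ⇒ p·(1 − cosh) = x(T) − x₀·cosh − (ẋ₀/ω)·sinh
numerator   = 0.8640 − (0.1606)·2.363307 − (0.9867/4.2042)·2.141313 = -0.018100
denominator = 1 − 2.363307 = -1.363307
p = -0.018100 / -1.363307 = 0.0133

p = 0.0133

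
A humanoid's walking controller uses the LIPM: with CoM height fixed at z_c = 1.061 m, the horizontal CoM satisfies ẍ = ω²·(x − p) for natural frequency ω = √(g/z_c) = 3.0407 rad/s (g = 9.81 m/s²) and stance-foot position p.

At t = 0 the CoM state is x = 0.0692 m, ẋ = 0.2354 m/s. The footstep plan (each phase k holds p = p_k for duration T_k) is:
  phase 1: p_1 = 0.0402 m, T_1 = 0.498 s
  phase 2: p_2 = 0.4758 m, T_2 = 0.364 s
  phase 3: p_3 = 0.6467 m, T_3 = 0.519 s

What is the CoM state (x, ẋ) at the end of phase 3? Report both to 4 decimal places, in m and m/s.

x = 0.5529, ẋ = -0.0855

phase 1: p=0.0402, T=0.498, ωT=1.514269, cosh=2.383032, sinh=2.163063; start (x,ẋ)=(0.069200, 0.235400) → end (x,ẋ)=(0.276764, 0.751705)
phase 2: p=0.4758, T=0.364, ωT=1.106815, cosh=1.677660, sinh=1.347049; start (x,ẋ)=(0.276764, 0.751705) → end (x,ẋ)=(0.474896, 0.445861)
phase 3: p=0.6467, T=0.519, ωT=1.578123, cosh=2.526108, sinh=2.319746; start (x,ẋ)=(0.474896, 0.445861) → end (x,ẋ)=(0.552852, -0.085550)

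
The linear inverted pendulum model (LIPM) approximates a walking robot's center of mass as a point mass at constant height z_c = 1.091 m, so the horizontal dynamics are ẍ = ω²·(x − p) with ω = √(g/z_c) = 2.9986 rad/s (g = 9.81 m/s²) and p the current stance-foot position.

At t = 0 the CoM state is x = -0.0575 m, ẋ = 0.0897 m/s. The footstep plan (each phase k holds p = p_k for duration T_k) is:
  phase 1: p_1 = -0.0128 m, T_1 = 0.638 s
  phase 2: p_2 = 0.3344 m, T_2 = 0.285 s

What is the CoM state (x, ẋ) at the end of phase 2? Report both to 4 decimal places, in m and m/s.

x = -0.2675, ẋ = -1.3480

phase 1: p=-0.0128, T=0.638, ωT=1.913107, cosh=3.460861, sinh=3.313240; start (x,ẋ)=(-0.057500, 0.089700) → end (x,ẋ)=(-0.068388, -0.133659)
phase 2: p=0.3344, T=0.285, ωT=0.854601, cosh=1.387945, sinh=0.962492; start (x,ẋ)=(-0.068388, -0.133659) → end (x,ẋ)=(-0.267550, -1.348010)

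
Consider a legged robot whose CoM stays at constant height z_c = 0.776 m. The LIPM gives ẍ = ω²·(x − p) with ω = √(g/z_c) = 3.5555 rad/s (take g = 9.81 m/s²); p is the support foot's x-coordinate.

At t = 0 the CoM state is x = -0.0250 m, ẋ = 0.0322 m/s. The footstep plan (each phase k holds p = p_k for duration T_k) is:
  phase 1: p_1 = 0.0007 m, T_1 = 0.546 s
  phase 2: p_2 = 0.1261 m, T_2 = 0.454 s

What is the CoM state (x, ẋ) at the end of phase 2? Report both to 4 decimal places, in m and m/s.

x = -0.4932, ẋ = -2.1096

phase 1: p=0.0007, T=0.546, ωT=1.941303, cosh=3.555670, sinh=3.412154; start (x,ẋ)=(-0.025000, 0.032200) → end (x,ẋ)=(-0.059779, -0.197298)
phase 2: p=0.1261, T=0.454, ωT=1.614197, cosh=2.611451, sinh=2.412401; start (x,ẋ)=(-0.059779, -0.197298) → end (x,ẋ)=(-0.493180, -2.109571)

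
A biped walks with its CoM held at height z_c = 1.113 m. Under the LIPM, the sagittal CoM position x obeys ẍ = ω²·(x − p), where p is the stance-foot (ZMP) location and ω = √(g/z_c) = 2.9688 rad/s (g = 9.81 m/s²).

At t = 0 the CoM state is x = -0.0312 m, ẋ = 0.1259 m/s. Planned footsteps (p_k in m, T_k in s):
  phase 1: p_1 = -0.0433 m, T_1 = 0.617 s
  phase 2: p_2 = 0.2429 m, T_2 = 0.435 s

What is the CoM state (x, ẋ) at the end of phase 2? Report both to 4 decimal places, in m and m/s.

phase 1: p=-0.0433, T=0.617, ωT=1.831750, cosh=3.202468, sinh=3.042335; start (x,ẋ)=(-0.031200, 0.125900) → end (x,ẋ)=(0.124468, 0.512479)
phase 2: p=0.2429, T=0.435, ωT=1.291428, cosh=1.956428, sinh=1.681550; start (x,ẋ)=(0.124468, 0.512479) → end (x,ẋ)=(0.301469, 0.411395)

x = 0.3015, ẋ = 0.4114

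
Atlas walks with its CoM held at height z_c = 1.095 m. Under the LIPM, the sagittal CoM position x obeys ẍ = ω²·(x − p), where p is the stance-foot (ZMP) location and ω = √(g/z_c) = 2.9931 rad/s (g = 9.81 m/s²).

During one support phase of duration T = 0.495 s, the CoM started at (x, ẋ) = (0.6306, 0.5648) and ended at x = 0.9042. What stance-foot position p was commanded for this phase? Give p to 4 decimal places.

p = 0.7220

ωT = 2.9931·0.495 = 1.481585; cosh(ωT) = 2.313595, sinh(ωT) = 2.086317
x(T) = p + (x₀−p)·cosh(ωT) + (ẋ₀/ω)·sinh(ωT) ⇒ p·(1 − cosh) = x(T) − x₀·cosh − (ẋ₀/ω)·sinh
numerator   = 0.9042 − (0.6306)·2.313595 − (0.5648/2.9931)·2.086317 = -0.948442
denominator = 1 − 2.313595 = -1.313595
p = -0.948442 / -1.313595 = 0.7220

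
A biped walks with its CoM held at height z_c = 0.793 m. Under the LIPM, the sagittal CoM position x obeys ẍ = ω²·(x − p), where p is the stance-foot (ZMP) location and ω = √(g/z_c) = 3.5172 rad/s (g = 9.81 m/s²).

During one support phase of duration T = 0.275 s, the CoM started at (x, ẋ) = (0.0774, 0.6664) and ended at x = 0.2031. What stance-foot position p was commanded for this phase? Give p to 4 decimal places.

ωT = 3.5172·0.275 = 0.967230; cosh(ωT) = 1.505391, sinh(ωT) = 1.125256
x(T) = p + (x₀−p)·cosh(ωT) + (ẋ₀/ω)·sinh(ωT) ⇒ p·(1 − cosh) = x(T) − x₀·cosh − (ẋ₀/ω)·sinh
numerator   = 0.2031 − (0.0774)·1.505391 − (0.6664/3.5172)·1.125256 = -0.126618
denominator = 1 − 1.505391 = -0.505391
p = -0.126618 / -0.505391 = 0.2505

p = 0.2505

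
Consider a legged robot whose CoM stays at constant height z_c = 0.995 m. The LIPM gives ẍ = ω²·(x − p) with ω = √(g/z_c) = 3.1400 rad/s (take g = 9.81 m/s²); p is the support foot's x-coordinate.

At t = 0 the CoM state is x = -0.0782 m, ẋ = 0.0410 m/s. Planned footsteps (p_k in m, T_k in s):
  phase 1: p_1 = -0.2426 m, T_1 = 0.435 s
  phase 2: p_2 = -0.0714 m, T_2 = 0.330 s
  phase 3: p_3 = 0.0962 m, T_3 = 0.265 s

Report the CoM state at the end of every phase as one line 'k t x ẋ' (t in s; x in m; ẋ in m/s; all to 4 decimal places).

1 0.4350 0.1245 1.0313
2 0.7650 0.6439 2.3939
3 1.0300 1.5549 4.8737

phase 1: p=-0.2426, T=0.435, ωT=1.365900, cosh=2.087200, sinh=1.832049; start (x,ẋ)=(-0.078200, 0.041000) → end (x,ẋ)=(0.124457, 1.031308)
phase 2: p=-0.0714, T=0.330, ωT=1.036200, cosh=1.586643, sinh=1.231843; start (x,ẋ)=(0.124457, 1.031308) → end (x,ẋ)=(0.643945, 2.393892)
phase 3: p=0.0962, T=0.265, ωT=0.832100, cosh=1.366637, sinh=0.931503; start (x,ẋ)=(0.643945, 2.393892) → end (x,ẋ)=(1.554933, 4.873690)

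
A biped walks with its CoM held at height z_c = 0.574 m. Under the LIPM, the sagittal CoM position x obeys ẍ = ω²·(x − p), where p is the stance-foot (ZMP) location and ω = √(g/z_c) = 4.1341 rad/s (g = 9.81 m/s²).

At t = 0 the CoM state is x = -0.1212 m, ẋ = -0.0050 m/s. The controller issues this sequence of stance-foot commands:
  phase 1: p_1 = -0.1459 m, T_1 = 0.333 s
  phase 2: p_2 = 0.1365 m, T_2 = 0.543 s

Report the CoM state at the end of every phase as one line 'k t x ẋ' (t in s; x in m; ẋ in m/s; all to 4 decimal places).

1 0.3330 -0.0961 0.1788
2 0.8760 -0.7717 -3.6336

phase 1: p=-0.1459, T=0.333, ωT=1.376655, cosh=2.107025, sinh=1.854604; start (x,ẋ)=(-0.121200, -0.005000) → end (x,ẋ)=(-0.096100, 0.178843)
phase 2: p=0.1365, T=0.543, ωT=2.244816, cosh=4.772314, sinh=4.666367; start (x,ẋ)=(-0.096100, 0.178843) → end (x,ẋ)=(-0.771669, -3.633637)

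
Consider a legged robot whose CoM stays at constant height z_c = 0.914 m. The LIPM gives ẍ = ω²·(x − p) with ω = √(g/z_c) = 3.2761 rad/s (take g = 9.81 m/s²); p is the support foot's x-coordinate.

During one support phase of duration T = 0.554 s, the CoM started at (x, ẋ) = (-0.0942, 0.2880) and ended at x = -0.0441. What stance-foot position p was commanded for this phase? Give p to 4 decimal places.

p = 0.0046

ωT = 3.2761·0.554 = 1.814959; cosh(ωT) = 3.151836, sinh(ωT) = 2.988991
x(T) = p + (x₀−p)·cosh(ωT) + (ẋ₀/ω)·sinh(ωT) ⇒ p·(1 − cosh) = x(T) − x₀·cosh − (ẋ₀/ω)·sinh
numerator   = -0.0441 − (-0.0942)·3.151836 − (0.2880/3.2761)·2.988991 = -0.009958
denominator = 1 − 3.151836 = -2.151836
p = -0.009958 / -2.151836 = 0.0046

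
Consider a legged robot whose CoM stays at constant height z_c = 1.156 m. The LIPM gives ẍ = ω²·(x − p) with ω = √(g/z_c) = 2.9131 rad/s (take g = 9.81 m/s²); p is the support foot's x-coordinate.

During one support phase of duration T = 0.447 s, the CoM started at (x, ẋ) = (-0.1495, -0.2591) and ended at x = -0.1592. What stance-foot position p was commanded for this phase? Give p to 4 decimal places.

p = -0.2949

ωT = 2.9131·0.447 = 1.302156; cosh(ωT) = 1.974580, sinh(ωT) = 1.702635
x(T) = p + (x₀−p)·cosh(ωT) + (ẋ₀/ω)·sinh(ωT) ⇒ p·(1 − cosh) = x(T) − x₀·cosh − (ẋ₀/ω)·sinh
numerator   = -0.1592 − (-0.1495)·1.974580 − (-0.2591/2.9131)·1.702635 = 0.287437
denominator = 1 − 1.974580 = -0.974580
p = 0.287437 / -0.974580 = -0.2949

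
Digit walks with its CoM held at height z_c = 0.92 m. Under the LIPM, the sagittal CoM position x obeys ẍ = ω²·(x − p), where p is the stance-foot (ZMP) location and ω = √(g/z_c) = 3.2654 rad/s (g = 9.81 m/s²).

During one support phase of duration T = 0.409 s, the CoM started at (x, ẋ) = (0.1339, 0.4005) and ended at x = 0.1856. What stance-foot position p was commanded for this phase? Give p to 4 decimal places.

ωT = 3.2654·0.409 = 1.335549; cosh(ωT) = 2.032548, sinh(ωT) = 1.769534
x(T) = p + (x₀−p)·cosh(ωT) + (ẋ₀/ω)·sinh(ωT) ⇒ p·(1 − cosh) = x(T) − x₀·cosh − (ẋ₀/ω)·sinh
numerator   = 0.1856 − (0.1339)·2.032548 − (0.4005/3.2654)·1.769534 = -0.303591
denominator = 1 − 2.032548 = -1.032548
p = -0.303591 / -1.032548 = 0.2940

p = 0.2940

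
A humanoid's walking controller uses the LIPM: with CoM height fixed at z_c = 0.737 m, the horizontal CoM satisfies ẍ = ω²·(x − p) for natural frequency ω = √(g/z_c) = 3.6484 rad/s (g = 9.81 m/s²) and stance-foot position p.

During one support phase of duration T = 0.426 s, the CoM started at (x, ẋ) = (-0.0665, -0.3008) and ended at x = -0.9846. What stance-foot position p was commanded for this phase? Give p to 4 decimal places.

ωT = 3.6484·0.426 = 1.554218; cosh(ωT) = 2.471371, sinh(ωT) = 2.260016
x(T) = p + (x₀−p)·cosh(ωT) + (ẋ₀/ω)·sinh(ωT) ⇒ p·(1 − cosh) = x(T) − x₀·cosh − (ẋ₀/ω)·sinh
numerator   = -0.9846 − (-0.0665)·2.471371 − (-0.3008/3.6484)·2.260016 = -0.633922
denominator = 1 − 2.471371 = -1.471371
p = -0.633922 / -1.471371 = 0.4308

p = 0.4308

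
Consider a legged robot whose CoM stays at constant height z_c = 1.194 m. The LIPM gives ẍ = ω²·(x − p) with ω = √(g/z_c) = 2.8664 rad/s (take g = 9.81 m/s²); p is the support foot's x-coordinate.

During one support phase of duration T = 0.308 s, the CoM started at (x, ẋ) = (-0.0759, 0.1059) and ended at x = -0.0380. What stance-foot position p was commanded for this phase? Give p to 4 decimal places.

ωT = 2.8664·0.308 = 0.882851; cosh(ωT) = 1.415693, sinh(ωT) = 1.002091
x(T) = p + (x₀−p)·cosh(ωT) + (ẋ₀/ω)·sinh(ωT) ⇒ p·(1 − cosh) = x(T) − x₀·cosh − (ẋ₀/ω)·sinh
numerator   = -0.0380 − (-0.0759)·1.415693 − (0.1059/2.8664)·1.002091 = 0.032429
denominator = 1 − 1.415693 = -0.415693
p = 0.032429 / -0.415693 = -0.0780

p = -0.0780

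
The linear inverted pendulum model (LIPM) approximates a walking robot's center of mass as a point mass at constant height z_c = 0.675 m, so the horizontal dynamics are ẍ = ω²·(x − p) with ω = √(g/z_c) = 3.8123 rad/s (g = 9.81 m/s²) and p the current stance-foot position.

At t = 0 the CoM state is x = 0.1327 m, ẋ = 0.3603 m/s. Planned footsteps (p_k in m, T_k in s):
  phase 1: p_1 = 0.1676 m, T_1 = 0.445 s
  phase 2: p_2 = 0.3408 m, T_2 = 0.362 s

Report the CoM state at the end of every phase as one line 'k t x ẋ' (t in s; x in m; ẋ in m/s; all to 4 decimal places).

phase 1: p=0.1676, T=0.445, ωT=1.696473, cosh=2.819003, sinh=2.635674; start (x,ẋ)=(0.132700, 0.360300) → end (x,ẋ)=(0.318314, 0.665012)
phase 2: p=0.3408, T=0.362, ωT=1.380053, cosh=2.113338, sinh=1.861773; start (x,ẋ)=(0.318314, 0.665012) → end (x,ẋ)=(0.618045, 1.245799)

1 0.4450 0.3183 0.6650
2 0.8070 0.6180 1.2458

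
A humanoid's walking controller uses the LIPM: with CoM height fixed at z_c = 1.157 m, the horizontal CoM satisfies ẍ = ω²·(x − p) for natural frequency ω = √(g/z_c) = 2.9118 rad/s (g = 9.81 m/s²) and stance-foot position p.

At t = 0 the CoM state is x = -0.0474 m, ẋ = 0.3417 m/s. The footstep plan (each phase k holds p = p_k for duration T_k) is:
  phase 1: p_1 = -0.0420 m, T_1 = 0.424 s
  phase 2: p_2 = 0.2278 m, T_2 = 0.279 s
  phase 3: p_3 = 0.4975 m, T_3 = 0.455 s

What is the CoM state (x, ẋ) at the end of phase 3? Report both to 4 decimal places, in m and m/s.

x = 0.4236, ẋ = 0.0986

phase 1: p=-0.0420, T=0.424, ωT=1.234603, cosh=1.863982, sinh=1.573032; start (x,ẋ)=(-0.047400, 0.341700) → end (x,ẋ)=(0.132530, 0.612189)
phase 2: p=0.2278, T=0.279, ωT=0.812392, cosh=1.348544, sinh=0.904748; start (x,ẋ)=(0.132530, 0.612189) → end (x,ẋ)=(0.289542, 0.574579)
phase 3: p=0.4975, T=0.455, ωT=1.324869, cosh=2.013765, sinh=1.747927; start (x,ẋ)=(0.289542, 0.574579) → end (x,ẋ)=(0.423637, 0.098643)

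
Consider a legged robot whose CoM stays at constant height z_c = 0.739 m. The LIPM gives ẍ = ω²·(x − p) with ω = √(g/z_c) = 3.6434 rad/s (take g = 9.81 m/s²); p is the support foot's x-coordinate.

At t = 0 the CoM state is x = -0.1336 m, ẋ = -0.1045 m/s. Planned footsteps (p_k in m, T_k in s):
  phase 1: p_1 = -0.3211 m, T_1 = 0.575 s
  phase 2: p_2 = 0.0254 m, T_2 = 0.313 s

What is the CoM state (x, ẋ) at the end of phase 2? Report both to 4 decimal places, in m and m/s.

x = 1.4505, ẋ = 5.5649

phase 1: p=-0.3211, T=0.575, ωT=2.094955, cosh=4.124076, sinh=4.001000; start (x,ẋ)=(-0.133600, -0.104500) → end (x,ẋ)=(0.337407, 2.302267)
phase 2: p=0.0254, T=0.313, ωT=1.140384, cosh=1.723833, sinh=1.404137; start (x,ẋ)=(0.337407, 2.302267) → end (x,ẋ)=(1.450524, 5.564902)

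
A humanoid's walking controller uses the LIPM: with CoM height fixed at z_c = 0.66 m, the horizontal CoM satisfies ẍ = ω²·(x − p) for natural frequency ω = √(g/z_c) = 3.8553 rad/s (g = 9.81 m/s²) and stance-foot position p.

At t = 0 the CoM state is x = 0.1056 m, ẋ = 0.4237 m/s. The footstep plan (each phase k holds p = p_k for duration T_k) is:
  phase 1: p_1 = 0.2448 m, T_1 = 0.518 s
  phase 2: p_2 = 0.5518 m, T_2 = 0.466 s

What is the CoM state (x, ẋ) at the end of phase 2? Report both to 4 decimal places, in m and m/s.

x = -1.0526, ẋ = -5.9675

phase 1: p=0.2448, T=0.518, ωT=1.997045, cosh=3.751496, sinh=3.615760; start (x,ẋ)=(0.105600, 0.423700) → end (x,ẋ)=(0.119966, -0.350917)
phase 2: p=0.5518, T=0.466, ωT=1.796570, cosh=3.097399, sinh=2.931532; start (x,ẋ)=(0.119966, -0.350917) → end (x,ẋ)=(-1.052596, -5.967488)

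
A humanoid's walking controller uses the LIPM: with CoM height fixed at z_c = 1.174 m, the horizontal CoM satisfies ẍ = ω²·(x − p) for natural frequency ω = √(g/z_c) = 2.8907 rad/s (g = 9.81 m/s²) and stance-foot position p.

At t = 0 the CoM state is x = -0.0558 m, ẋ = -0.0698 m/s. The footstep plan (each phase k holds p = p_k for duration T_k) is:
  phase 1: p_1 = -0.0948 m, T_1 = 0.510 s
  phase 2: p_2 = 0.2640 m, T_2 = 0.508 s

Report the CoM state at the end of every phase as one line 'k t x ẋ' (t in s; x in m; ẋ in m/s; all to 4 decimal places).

1 0.5100 -0.0551 0.0729
2 1.0180 -0.4138 -1.7302

phase 1: p=-0.0948, T=0.510, ωT=1.474257, cosh=2.298369, sinh=2.069420; start (x,ẋ)=(-0.055800, -0.069800) → end (x,ẋ)=(-0.055133, 0.072875)
phase 2: p=0.2640, T=0.508, ωT=1.468476, cosh=2.286443, sinh=2.056167; start (x,ẋ)=(-0.055133, 0.072875) → end (x,ẋ)=(-0.413843, -1.730225)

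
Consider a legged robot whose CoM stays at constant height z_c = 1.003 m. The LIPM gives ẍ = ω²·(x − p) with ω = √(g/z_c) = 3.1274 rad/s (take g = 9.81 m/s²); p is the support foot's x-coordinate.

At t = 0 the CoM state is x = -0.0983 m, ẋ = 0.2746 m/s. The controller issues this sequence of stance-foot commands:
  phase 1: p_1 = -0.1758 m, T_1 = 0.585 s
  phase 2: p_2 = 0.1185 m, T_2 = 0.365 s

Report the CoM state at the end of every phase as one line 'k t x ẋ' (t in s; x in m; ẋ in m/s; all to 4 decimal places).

1 0.5850 0.3384 1.6132
2 0.9500 1.2232 3.7503

phase 1: p=-0.1758, T=0.585, ωT=1.829529, cosh=3.195720, sinh=3.035231; start (x,ẋ)=(-0.098300, 0.274600) → end (x,ẋ)=(0.338375, 1.613204)
phase 2: p=0.1185, T=0.365, ωT=1.141501, cosh=1.725402, sinh=1.406063; start (x,ẋ)=(0.338375, 1.613204) → end (x,ẋ)=(1.223162, 3.750289)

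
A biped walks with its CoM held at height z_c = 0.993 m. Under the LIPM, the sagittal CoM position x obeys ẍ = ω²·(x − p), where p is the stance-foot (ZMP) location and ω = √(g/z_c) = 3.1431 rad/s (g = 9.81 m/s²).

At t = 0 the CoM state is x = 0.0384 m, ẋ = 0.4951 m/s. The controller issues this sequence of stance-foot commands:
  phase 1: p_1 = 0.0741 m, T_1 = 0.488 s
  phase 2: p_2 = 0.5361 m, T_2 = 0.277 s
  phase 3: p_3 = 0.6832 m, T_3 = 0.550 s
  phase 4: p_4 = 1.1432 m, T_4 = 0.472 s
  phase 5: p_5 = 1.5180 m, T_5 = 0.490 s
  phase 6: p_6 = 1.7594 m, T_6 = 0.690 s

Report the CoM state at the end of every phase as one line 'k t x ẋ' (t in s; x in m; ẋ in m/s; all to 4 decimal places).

1 0.4880 0.3356 0.9530
2 0.7650 0.5534 0.7171
3 1.3150 0.9283 0.9701
4 1.7870 1.2905 0.8362
5 2.2770 1.5550 0.4488
6 2.9670 1.4701 -0.7845

phase 1: p=0.0741, T=0.488, ωT=1.533833, cosh=2.425809, sinh=2.210102; start (x,ẋ)=(0.038400, 0.495100) → end (x,ẋ)=(0.335633, 0.953026)
phase 2: p=0.5361, T=0.277, ωT=0.870639, cosh=1.403560, sinh=0.984876; start (x,ẋ)=(0.335633, 0.953026) → end (x,ẋ)=(0.553359, 0.717071)
phase 3: p=0.6832, T=0.550, ωT=1.728705, cosh=2.905434, sinh=2.727920; start (x,ẋ)=(0.553359, 0.717071) → end (x,ẋ)=(0.928306, 0.970127)
phase 4: p=1.1432, T=0.472, ωT=1.483543, cosh=2.317685, sinh=2.090853; start (x,ẋ)=(0.928306, 0.970127) → end (x,ẋ)=(1.290491, 0.836217)
phase 5: p=1.5180, T=0.490, ωT=1.540119, cosh=2.439750, sinh=2.225395; start (x,ẋ)=(1.290491, 0.836217) → end (x,ẋ)=(1.554998, 0.448818)
phase 6: p=1.7594, T=0.690, ωT=2.168739, cosh=4.430784, sinh=4.316463; start (x,ẋ)=(1.554998, 0.448818) → end (x,ẋ)=(1.470107, -0.784521)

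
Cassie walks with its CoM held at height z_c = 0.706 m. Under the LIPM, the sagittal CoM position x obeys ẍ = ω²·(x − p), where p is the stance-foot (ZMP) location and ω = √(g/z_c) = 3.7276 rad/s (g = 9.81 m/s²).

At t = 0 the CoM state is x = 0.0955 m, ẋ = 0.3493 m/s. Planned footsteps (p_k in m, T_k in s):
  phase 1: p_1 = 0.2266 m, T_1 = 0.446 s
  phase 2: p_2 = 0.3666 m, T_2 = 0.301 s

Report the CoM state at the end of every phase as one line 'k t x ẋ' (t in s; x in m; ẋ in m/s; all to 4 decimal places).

1 0.4460 0.1067 -0.2880
2 0.7470 -0.1808 -1.8190

phase 1: p=0.2266, T=0.446, ωT=1.662510, cosh=2.731094, sinh=2.541432; start (x,ẋ)=(0.095500, 0.349300) → end (x,ẋ)=(0.106702, -0.287997)
phase 2: p=0.3666, T=0.301, ωT=1.122008, cosh=1.698319, sinh=1.372694; start (x,ẋ)=(0.106702, -0.287997) → end (x,ẋ)=(-0.180845, -1.818971)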